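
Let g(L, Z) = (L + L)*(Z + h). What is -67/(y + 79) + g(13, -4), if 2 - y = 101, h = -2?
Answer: -3053/20 ≈ -152.65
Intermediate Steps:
g(L, Z) = 2*L*(-2 + Z) (g(L, Z) = (L + L)*(Z - 2) = (2*L)*(-2 + Z) = 2*L*(-2 + Z))
y = -99 (y = 2 - 1*101 = 2 - 101 = -99)
-67/(y + 79) + g(13, -4) = -67/(-99 + 79) + 2*13*(-2 - 4) = -67/(-20) + 2*13*(-6) = -1/20*(-67) - 156 = 67/20 - 156 = -3053/20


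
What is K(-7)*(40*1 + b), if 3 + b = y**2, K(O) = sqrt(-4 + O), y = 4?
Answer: 53*I*sqrt(11) ≈ 175.78*I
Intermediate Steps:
b = 13 (b = -3 + 4**2 = -3 + 16 = 13)
K(-7)*(40*1 + b) = sqrt(-4 - 7)*(40*1 + 13) = sqrt(-11)*(40 + 13) = (I*sqrt(11))*53 = 53*I*sqrt(11)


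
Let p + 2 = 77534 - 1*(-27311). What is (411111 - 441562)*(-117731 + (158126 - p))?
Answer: 1962506048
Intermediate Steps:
p = 104843 (p = -2 + (77534 - 1*(-27311)) = -2 + (77534 + 27311) = -2 + 104845 = 104843)
(411111 - 441562)*(-117731 + (158126 - p)) = (411111 - 441562)*(-117731 + (158126 - 1*104843)) = -30451*(-117731 + (158126 - 104843)) = -30451*(-117731 + 53283) = -30451*(-64448) = 1962506048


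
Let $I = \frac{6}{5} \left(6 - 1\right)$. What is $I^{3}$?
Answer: $216$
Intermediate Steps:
$I = 6$ ($I = 6 \cdot \frac{1}{5} \cdot 5 = \frac{6}{5} \cdot 5 = 6$)
$I^{3} = 6^{3} = 216$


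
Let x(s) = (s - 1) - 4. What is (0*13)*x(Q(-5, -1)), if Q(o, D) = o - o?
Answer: 0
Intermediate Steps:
Q(o, D) = 0
x(s) = -5 + s (x(s) = (-1 + s) - 4 = -5 + s)
(0*13)*x(Q(-5, -1)) = (0*13)*(-5 + 0) = 0*(-5) = 0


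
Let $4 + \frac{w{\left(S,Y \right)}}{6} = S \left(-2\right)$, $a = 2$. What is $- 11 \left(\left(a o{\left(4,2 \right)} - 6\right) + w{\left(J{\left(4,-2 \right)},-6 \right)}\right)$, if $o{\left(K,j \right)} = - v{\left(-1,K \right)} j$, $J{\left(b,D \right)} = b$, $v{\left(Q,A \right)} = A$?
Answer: $1034$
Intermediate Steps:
$o{\left(K,j \right)} = - K j$
$w{\left(S,Y \right)} = -24 - 12 S$ ($w{\left(S,Y \right)} = -24 + 6 S \left(-2\right) = -24 + 6 \left(- 2 S\right) = -24 - 12 S$)
$- 11 \left(\left(a o{\left(4,2 \right)} - 6\right) + w{\left(J{\left(4,-2 \right)},-6 \right)}\right) = - 11 \left(\left(2 \left(\left(-1\right) 4 \cdot 2\right) - 6\right) - 72\right) = - 11 \left(\left(2 \left(-8\right) - 6\right) - 72\right) = - 11 \left(\left(-16 - 6\right) - 72\right) = - 11 \left(-22 - 72\right) = \left(-11\right) \left(-94\right) = 1034$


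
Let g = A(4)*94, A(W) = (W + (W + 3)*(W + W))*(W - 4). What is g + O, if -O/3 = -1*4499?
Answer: 13497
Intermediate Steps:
A(W) = (-4 + W)*(W + 2*W*(3 + W)) (A(W) = (W + (3 + W)*(2*W))*(-4 + W) = (W + 2*W*(3 + W))*(-4 + W) = (-4 + W)*(W + 2*W*(3 + W)))
g = 0 (g = (4*(-28 - 1*4 + 2*4**2))*94 = (4*(-28 - 4 + 2*16))*94 = (4*(-28 - 4 + 32))*94 = (4*0)*94 = 0*94 = 0)
O = 13497 (O = -(-3)*4499 = -3*(-4499) = 13497)
g + O = 0 + 13497 = 13497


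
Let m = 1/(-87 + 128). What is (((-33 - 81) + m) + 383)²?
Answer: 121660900/1681 ≈ 72374.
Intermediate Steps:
m = 1/41 ≈ 0.024390
(((-33 - 81) + m) + 383)² = (((-33 - 81) + 1/41) + 383)² = ((-114 + 1/41) + 383)² = (-4673/41 + 383)² = (11030/41)² = 121660900/1681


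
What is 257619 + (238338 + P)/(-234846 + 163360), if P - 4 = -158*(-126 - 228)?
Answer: 9207928780/35743 ≈ 2.5762e+5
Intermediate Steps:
P = 55936 (P = 4 - 158*(-126 - 228) = 4 - 158*(-354) = 4 + 55932 = 55936)
257619 + (238338 + P)/(-234846 + 163360) = 257619 + (238338 + 55936)/(-234846 + 163360) = 257619 + 294274/(-71486) = 257619 + 294274*(-1/71486) = 257619 - 147137/35743 = 9207928780/35743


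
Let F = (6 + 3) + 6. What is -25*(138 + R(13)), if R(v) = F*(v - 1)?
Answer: -7950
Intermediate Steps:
F = 15 (F = 9 + 6 = 15)
R(v) = -15 + 15*v (R(v) = 15*(v - 1) = 15*(-1 + v) = -15 + 15*v)
-25*(138 + R(13)) = -25*(138 + (-15 + 15*13)) = -25*(138 + (-15 + 195)) = -25*(138 + 180) = -25*318 = -7950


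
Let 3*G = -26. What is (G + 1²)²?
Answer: 529/9 ≈ 58.778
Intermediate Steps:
G = -26/3 (G = (⅓)*(-26) = -26/3 ≈ -8.6667)
(G + 1²)² = (-26/3 + 1²)² = (-26/3 + 1)² = (-23/3)² = 529/9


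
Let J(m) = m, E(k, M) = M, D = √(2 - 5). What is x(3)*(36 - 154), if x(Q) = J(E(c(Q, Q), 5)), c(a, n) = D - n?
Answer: -590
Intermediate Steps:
D = I*√3 (D = √(-3) = I*√3 ≈ 1.732*I)
c(a, n) = -n + I*√3 (c(a, n) = I*√3 - n = -n + I*√3)
x(Q) = 5
x(3)*(36 - 154) = 5*(36 - 154) = 5*(-118) = -590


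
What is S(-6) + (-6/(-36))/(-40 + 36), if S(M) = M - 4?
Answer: -241/24 ≈ -10.042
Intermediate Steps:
S(M) = -4 + M
S(-6) + (-6/(-36))/(-40 + 36) = (-4 - 6) + (-6/(-36))/(-40 + 36) = -10 - 6*(-1/36)/(-4) = -10 + (1/6)*(-1/4) = -10 - 1/24 = -241/24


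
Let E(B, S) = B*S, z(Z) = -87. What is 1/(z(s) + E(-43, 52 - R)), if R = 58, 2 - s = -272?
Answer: 1/171 ≈ 0.0058480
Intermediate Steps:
s = 274 (s = 2 - 1*(-272) = 2 + 272 = 274)
1/(z(s) + E(-43, 52 - R)) = 1/(-87 - 43*(52 - 1*58)) = 1/(-87 - 43*(52 - 58)) = 1/(-87 - 43*(-6)) = 1/(-87 + 258) = 1/171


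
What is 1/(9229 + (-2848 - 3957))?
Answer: 1/2424 ≈ 0.00041254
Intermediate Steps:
1/(9229 + (-2848 - 3957)) = 1/(9229 - 6805) = 1/2424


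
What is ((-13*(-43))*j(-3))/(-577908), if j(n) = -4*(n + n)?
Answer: -1118/48159 ≈ -0.023215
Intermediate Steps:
j(n) = -8*n
((-13*(-43))*j(-3))/(-577908) = ((-13*(-43))*(-8*(-3)))/(-577908) = (559*24)*(-1/577908) = 13416*(-1/577908) = -1118/48159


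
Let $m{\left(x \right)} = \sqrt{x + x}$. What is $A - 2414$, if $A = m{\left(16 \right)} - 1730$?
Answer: $-4144 + 4 \sqrt{2} \approx -4138.3$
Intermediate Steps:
$m{\left(x \right)} = \sqrt{2} \sqrt{x}$ ($m{\left(x \right)} = \sqrt{2 x} = \sqrt{2} \sqrt{x}$)
$A = -1730 + 4 \sqrt{2}$ ($A = \sqrt{2} \sqrt{16} - 1730 = \sqrt{2} \cdot 4 - 1730 = 4 \sqrt{2} - 1730 = -1730 + 4 \sqrt{2} \approx -1724.3$)
$A - 2414 = \left(-1730 + 4 \sqrt{2}\right) - 2414 = -4144 + 4 \sqrt{2}$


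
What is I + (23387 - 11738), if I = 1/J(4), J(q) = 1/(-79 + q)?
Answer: 11574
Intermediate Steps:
I = -75 (I = 1/(1/(-79 + 4)) = 1/(1/(-75)) = 1/(-1/75) = -75)
I + (23387 - 11738) = -75 + (23387 - 11738) = -75 + 11649 = 11574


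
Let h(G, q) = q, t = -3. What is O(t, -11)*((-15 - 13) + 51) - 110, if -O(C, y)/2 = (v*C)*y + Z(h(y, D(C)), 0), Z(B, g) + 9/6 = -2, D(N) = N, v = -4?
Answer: 6123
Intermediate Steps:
Z(B, g) = -7/2 (Z(B, g) = -3/2 - 2 = -7/2)
O(C, y) = 7 + 8*C*y (O(C, y) = -2*((-4*C)*y - 7/2) = -2*(-4*C*y - 7/2) = -2*(-7/2 - 4*C*y) = 7 + 8*C*y)
O(t, -11)*((-15 - 13) + 51) - 110 = (7 + 8*(-3)*(-11))*((-15 - 13) + 51) - 110 = (7 + 264)*(-28 + 51) - 110 = 271*23 - 110 = 6233 - 110 = 6123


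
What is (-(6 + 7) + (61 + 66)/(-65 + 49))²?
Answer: 112225/256 ≈ 438.38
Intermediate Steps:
(-(6 + 7) + (61 + 66)/(-65 + 49))² = (-1*13 + 127/(-16))² = (-13 + 127*(-1/16))² = (-13 - 127/16)² = (-335/16)² = 112225/256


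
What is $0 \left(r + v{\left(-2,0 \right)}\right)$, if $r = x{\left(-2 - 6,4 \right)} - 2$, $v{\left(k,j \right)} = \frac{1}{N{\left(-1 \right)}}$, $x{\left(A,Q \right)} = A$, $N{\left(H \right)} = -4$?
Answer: $0$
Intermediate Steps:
$v{\left(k,j \right)} = - \frac{1}{4}$ ($v{\left(k,j \right)} = \frac{1}{-4} = - \frac{1}{4}$)
$r = -10$ ($r = \left(-2 - 6\right) - 2 = -8 - 2 = -10$)
$0 \left(r + v{\left(-2,0 \right)}\right) = 0 \left(-10 - \frac{1}{4}\right) = 0 \left(- \frac{41}{4}\right) = 0$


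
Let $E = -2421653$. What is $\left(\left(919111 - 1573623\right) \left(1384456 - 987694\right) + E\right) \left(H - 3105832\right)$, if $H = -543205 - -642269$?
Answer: $780821303178042096$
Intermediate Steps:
$H = 99064$ ($H = -543205 + 642269 = 99064$)
$\left(\left(919111 - 1573623\right) \left(1384456 - 987694\right) + E\right) \left(H - 3105832\right) = \left(\left(919111 - 1573623\right) \left(1384456 - 987694\right) - 2421653\right) \left(99064 - 3105832\right) = \left(\left(-654512\right) 396762 - 2421653\right) \left(-3006768\right) = \left(-259685490144 - 2421653\right) \left(-3006768\right) = \left(-259687911797\right) \left(-3006768\right) = 780821303178042096$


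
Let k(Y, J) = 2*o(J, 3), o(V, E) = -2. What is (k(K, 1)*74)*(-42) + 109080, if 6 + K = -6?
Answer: 121512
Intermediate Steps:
K = -12 (K = -6 - 6 = -12)
k(Y, J) = -4 (k(Y, J) = 2*(-2) = -4)
(k(K, 1)*74)*(-42) + 109080 = -4*74*(-42) + 109080 = -296*(-42) + 109080 = 12432 + 109080 = 121512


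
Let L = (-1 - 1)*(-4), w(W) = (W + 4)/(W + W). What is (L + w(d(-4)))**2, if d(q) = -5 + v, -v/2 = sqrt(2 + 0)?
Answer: 72489/1156 + 1076*sqrt(2)/289 ≈ 67.972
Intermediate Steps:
v = -2*sqrt(2) (v = -2*sqrt(2 + 0) = -2*sqrt(2) ≈ -2.8284)
d(q) = -5 - 2*sqrt(2)
w(W) = (4 + W)/(2*W) (w(W) = (4 + W)/((2*W)) = (4 + W)*(1/(2*W)) = (4 + W)/(2*W))
L = 8 (L = -2*(-4) = 8)
(L + w(d(-4)))**2 = (8 + (4 + (-5 - 2*sqrt(2)))/(2*(-5 - 2*sqrt(2))))**2 = (8 + (-1 - 2*sqrt(2))/(2*(-5 - 2*sqrt(2))))**2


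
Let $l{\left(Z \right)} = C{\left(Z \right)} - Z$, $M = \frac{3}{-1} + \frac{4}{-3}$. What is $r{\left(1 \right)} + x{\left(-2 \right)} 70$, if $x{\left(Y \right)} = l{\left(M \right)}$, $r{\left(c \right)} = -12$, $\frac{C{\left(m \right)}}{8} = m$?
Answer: $- \frac{6406}{3} \approx -2135.3$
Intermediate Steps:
$C{\left(m \right)} = 8 m$
$M = - \frac{13}{3}$ ($M = 3 \left(-1\right) + 4 \left(- \frac{1}{3}\right) = -3 - \frac{4}{3} = - \frac{13}{3} \approx -4.3333$)
$l{\left(Z \right)} = 7 Z$ ($l{\left(Z \right)} = 8 Z - Z = 7 Z$)
$x{\left(Y \right)} = - \frac{91}{3}$ ($x{\left(Y \right)} = 7 \left(- \frac{13}{3}\right) = - \frac{91}{3}$)
$r{\left(1 \right)} + x{\left(-2 \right)} 70 = -12 - \frac{6370}{3} = - \frac{6406}{3}$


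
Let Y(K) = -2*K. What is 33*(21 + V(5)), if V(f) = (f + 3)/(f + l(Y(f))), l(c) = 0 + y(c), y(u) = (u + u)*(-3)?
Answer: 45309/65 ≈ 697.06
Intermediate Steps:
y(u) = -6*u (y(u) = (2*u)*(-3) = -6*u)
l(c) = -6*c (l(c) = 0 - 6*c = -6*c)
V(f) = (3 + f)/(13*f) (V(f) = (f + 3)/(f - (-12)*f) = (3 + f)/(f + 12*f) = (3 + f)/((13*f)) = (3 + f)*(1/(13*f)) = (3 + f)/(13*f))
33*(21 + V(5)) = 33*(21 + (1/13)*(3 + 5)/5) = 33*(21 + (1/13)*(⅕)*8) = 33*(21 + 8/65) = 33*(1373/65) = 45309/65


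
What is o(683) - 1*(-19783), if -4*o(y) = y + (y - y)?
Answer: 78449/4 ≈ 19612.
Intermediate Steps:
o(y) = -y/4 (o(y) = -(y + (y - y))/4 = -(y + 0)/4 = -y/4)
o(683) - 1*(-19783) = -¼*683 - 1*(-19783) = -683/4 + 19783 = 78449/4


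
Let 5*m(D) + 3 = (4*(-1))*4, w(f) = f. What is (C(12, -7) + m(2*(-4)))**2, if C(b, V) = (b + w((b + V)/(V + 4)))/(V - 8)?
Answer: 40804/2025 ≈ 20.150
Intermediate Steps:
m(D) = -19/5 (m(D) = -3/5 + ((4*(-1))*4)/5 = -3/5 + (-4*4)/5 = -3/5 + (1/5)*(-16) = -3/5 - 16/5 = -19/5)
C(b, V) = (b + (V + b)/(4 + V))/(-8 + V) (C(b, V) = (b + (b + V)/(V + 4))/(V - 8) = (b + (V + b)/(4 + V))/(-8 + V))
(C(12, -7) + m(2*(-4)))**2 = ((-7 + 12 + 12*(4 - 7))/((-8 - 7)*(4 - 7)) - 19/5)**2 = ((-7 + 12 + 12*(-3))/(-15*(-3)) - 19/5)**2 = (-1/15*(-1/3)*(-7 + 12 - 36) - 19/5)**2 = (-1/15*(-1/3)*(-31) - 19/5)**2 = (-31/45 - 19/5)**2 = (-202/45)**2 = 40804/2025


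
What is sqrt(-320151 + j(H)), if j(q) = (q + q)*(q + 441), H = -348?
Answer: I*sqrt(384879) ≈ 620.39*I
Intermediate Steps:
j(q) = 2*q*(441 + q) (j(q) = (2*q)*(441 + q) = 2*q*(441 + q))
sqrt(-320151 + j(H)) = sqrt(-320151 + 2*(-348)*(441 - 348)) = sqrt(-320151 + 2*(-348)*93) = sqrt(-320151 - 64728) = sqrt(-384879) = I*sqrt(384879)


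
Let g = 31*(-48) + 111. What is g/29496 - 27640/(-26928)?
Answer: 16212283/16547256 ≈ 0.97976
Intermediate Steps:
g = -1377 (g = -1488 + 111 = -1377)
g/29496 - 27640/(-26928) = -1377/29496 - 27640/(-26928) = -1377*1/29496 - 27640*(-1/26928) = -459/9832 + 3455/3366 = 16212283/16547256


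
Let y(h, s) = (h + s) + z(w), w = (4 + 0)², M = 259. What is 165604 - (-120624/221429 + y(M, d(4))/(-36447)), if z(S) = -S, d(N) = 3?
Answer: 445499580699438/2690140921 ≈ 1.6560e+5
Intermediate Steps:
w = 16 (w = 4² = 16)
y(h, s) = -16 + h + s (y(h, s) = (h + s) - 1*16 = (h + s) - 16 = -16 + h + s)
165604 - (-120624/221429 + y(M, d(4))/(-36447)) = 165604 - (-120624/221429 + (-16 + 259 + 3)/(-36447)) = 165604 - (-120624*1/221429 + 246*(-1/36447)) = 165604 - (-120624/221429 - 82/12149) = 165604 - 1*(-1483618154/2690140921) = 165604 + 1483618154/2690140921 = 445499580699438/2690140921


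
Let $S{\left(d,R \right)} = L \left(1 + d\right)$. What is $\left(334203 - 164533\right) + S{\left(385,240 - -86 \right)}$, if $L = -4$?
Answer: $168126$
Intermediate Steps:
$S{\left(d,R \right)} = -4 - 4 d$ ($S{\left(d,R \right)} = - 4 \left(1 + d\right) = -4 - 4 d$)
$\left(334203 - 164533\right) + S{\left(385,240 - -86 \right)} = \left(334203 - 164533\right) - 1544 = 169670 - 1544 = 168126$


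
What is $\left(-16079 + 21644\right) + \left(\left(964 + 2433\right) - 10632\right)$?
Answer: $-1670$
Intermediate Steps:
$\left(-16079 + 21644\right) + \left(\left(964 + 2433\right) - 10632\right) = 5565 + \left(3397 - 10632\right) = 5565 - 7235 = -1670$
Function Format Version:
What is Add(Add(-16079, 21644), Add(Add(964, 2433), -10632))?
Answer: -1670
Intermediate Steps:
Add(Add(-16079, 21644), Add(Add(964, 2433), -10632)) = Add(5565, Add(3397, -10632)) = Add(5565, -7235) = -1670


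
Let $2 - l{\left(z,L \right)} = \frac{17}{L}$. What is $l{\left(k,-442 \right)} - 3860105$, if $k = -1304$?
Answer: $- \frac{100362677}{26} \approx -3.8601 \cdot 10^{6}$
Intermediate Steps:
$l{\left(z,L \right)} = 2 - \frac{17}{L}$
$l{\left(k,-442 \right)} - 3860105 = \left(2 - \frac{17}{-442}\right) - 3860105 = \left(2 - - \frac{1}{26}\right) - 3860105 = \left(2 + \frac{1}{26}\right) - 3860105 = \frac{53}{26} - 3860105 = - \frac{100362677}{26}$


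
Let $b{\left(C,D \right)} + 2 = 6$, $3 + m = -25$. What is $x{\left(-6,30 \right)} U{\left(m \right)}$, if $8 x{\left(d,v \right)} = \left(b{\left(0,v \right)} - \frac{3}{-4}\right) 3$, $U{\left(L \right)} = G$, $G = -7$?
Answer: $- \frac{399}{32} \approx -12.469$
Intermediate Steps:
$m = -28$ ($m = -3 - 25 = -28$)
$U{\left(L \right)} = -7$
$b{\left(C,D \right)} = 4$ ($b{\left(C,D \right)} = -2 + 6 = 4$)
$x{\left(d,v \right)} = \frac{57}{32}$ ($x{\left(d,v \right)} = \frac{\left(4 - \frac{3}{-4}\right) 3}{8} = \frac{\left(4 - - \frac{3}{4}\right) 3}{8} = \frac{\left(4 + \frac{3}{4}\right) 3}{8} = \frac{\frac{19}{4} \cdot 3}{8} = \frac{1}{8} \cdot \frac{57}{4} = \frac{57}{32}$)
$x{\left(-6,30 \right)} U{\left(m \right)} = \frac{57}{32} \left(-7\right) = - \frac{399}{32}$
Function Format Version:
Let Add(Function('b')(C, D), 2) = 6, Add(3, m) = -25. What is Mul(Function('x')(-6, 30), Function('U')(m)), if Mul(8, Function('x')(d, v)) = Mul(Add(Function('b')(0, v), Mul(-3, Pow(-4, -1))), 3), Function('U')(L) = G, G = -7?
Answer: Rational(-399, 32) ≈ -12.469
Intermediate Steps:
m = -28 (m = Add(-3, -25) = -28)
Function('U')(L) = -7
Function('b')(C, D) = 4 (Function('b')(C, D) = Add(-2, 6) = 4)
Function('x')(d, v) = Rational(57, 32) (Function('x')(d, v) = Mul(Rational(1, 8), Mul(Add(4, Mul(-3, Pow(-4, -1))), 3)) = Mul(Rational(1, 8), Mul(Add(4, Mul(-3, Rational(-1, 4))), 3)) = Mul(Rational(1, 8), Mul(Add(4, Rational(3, 4)), 3)) = Mul(Rational(1, 8), Mul(Rational(19, 4), 3)) = Mul(Rational(1, 8), Rational(57, 4)) = Rational(57, 32))
Mul(Function('x')(-6, 30), Function('U')(m)) = Mul(Rational(57, 32), -7) = Rational(-399, 32)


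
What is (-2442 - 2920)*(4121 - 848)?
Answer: -17549826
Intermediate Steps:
(-2442 - 2920)*(4121 - 848) = -5362*3273 = -17549826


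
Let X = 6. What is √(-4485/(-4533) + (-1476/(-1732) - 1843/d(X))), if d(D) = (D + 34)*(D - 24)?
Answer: √6782516801491535/39255780 ≈ 2.0979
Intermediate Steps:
d(D) = (-24 + D)*(34 + D) (d(D) = (34 + D)*(-24 + D) = (-24 + D)*(34 + D))
√(-4485/(-4533) + (-1476/(-1732) - 1843/d(X))) = √(-4485/(-4533) + (-1476/(-1732) - 1843/(-816 + 6² + 10*6))) = √(-4485*(-1/4533) + (-1476*(-1/1732) - 1843/(-816 + 36 + 60))) = √(1495/1511 + (369/433 - 1843/(-720))) = √(1495/1511 + (369/433 - 1843*(-1/720))) = √(1495/1511 + (369/433 + 1843/720)) = √(1495/1511 + 1063699/311760) = √(2073330389/471069360) = √6782516801491535/39255780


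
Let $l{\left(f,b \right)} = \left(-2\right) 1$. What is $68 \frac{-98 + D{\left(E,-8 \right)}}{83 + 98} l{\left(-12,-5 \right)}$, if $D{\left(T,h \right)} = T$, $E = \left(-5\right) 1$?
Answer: $\frac{14008}{181} \approx 77.392$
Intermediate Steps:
$E = -5$
$l{\left(f,b \right)} = -2$
$68 \frac{-98 + D{\left(E,-8 \right)}}{83 + 98} l{\left(-12,-5 \right)} = 68 \frac{-98 - 5}{83 + 98} \left(-2\right) = 68 \left(- \frac{103}{181}\right) \left(-2\right) = \left(- \frac{7004}{181}\right) \left(-2\right) = \frac{14008}{181}$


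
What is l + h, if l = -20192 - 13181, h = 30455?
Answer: -2918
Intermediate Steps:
l = -33373
l + h = -33373 + 30455 = -2918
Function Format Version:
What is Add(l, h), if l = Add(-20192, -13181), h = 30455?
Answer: -2918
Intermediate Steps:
l = -33373
Add(l, h) = Add(-33373, 30455) = -2918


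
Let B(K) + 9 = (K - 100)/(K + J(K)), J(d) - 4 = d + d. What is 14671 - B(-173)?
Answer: 7559927/515 ≈ 14679.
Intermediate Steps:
J(d) = 4 + 2*d (J(d) = 4 + (d + d) = 4 + 2*d)
B(K) = -9 + (-100 + K)/(4 + 3*K) (B(K) = -9 + (K - 100)/(K + (4 + 2*K)) = -9 + (-100 + K)/(4 + 3*K))
14671 - B(-173) = 14671 - 2*(-68 - 13*(-173))/(4 + 3*(-173)) = 14671 - 2*(-68 + 2249)/(4 - 519) = 14671 - 2*2181/(-515) = 14671 - 2*(-1)*2181/515 = 14671 - 1*(-4362/515) = 14671 + 4362/515 = 7559927/515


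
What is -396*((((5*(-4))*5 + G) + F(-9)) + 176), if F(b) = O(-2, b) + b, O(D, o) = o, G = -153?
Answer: 37620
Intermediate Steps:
F(b) = 2*b (F(b) = b + b = 2*b)
-396*((((5*(-4))*5 + G) + F(-9)) + 176) = -396*((((5*(-4))*5 - 153) + 2*(-9)) + 176) = -396*(((-20*5 - 153) - 18) + 176) = -396*(((-100 - 153) - 18) + 176) = -396*((-253 - 18) + 176) = -396*(-271 + 176) = -396*(-95) = 37620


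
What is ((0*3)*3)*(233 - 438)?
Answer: 0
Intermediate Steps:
((0*3)*3)*(233 - 438) = (0*3)*(-205) = 0*(-205) = 0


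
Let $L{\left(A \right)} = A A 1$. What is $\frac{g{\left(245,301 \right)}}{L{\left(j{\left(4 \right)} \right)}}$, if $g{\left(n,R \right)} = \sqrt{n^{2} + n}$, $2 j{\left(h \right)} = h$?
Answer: $\frac{7 \sqrt{1230}}{4} \approx 61.375$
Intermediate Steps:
$j{\left(h \right)} = \frac{h}{2}$
$g{\left(n,R \right)} = \sqrt{n + n^{2}}$
$L{\left(A \right)} = A^{2}$ ($L{\left(A \right)} = A^{2} \cdot 1 = A^{2}$)
$\frac{g{\left(245,301 \right)}}{L{\left(j{\left(4 \right)} \right)}} = \frac{\sqrt{245 \left(1 + 245\right)}}{\left(\frac{1}{2} \cdot 4\right)^{2}} = \frac{\sqrt{245 \cdot 246}}{2^{2}} = \frac{\sqrt{60270}}{4} = 7 \sqrt{1230} \cdot \frac{1}{4} = \frac{7 \sqrt{1230}}{4}$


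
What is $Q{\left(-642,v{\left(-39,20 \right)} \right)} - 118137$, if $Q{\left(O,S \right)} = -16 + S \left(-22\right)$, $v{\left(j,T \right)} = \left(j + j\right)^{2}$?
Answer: $-252001$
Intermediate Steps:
$v{\left(j,T \right)} = 4 j^{2}$ ($v{\left(j,T \right)} = \left(2 j\right)^{2} = 4 j^{2}$)
$Q{\left(O,S \right)} = -16 - 22 S$
$Q{\left(-642,v{\left(-39,20 \right)} \right)} - 118137 = \left(-16 - 22 \cdot 4 \left(-39\right)^{2}\right) - 118137 = \left(-16 - 22 \cdot 4 \cdot 1521\right) - 118137 = \left(-16 - 133848\right) - 118137 = -133864 - 118137 = -252001$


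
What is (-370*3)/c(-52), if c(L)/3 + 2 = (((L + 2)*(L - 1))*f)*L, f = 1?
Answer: 185/68901 ≈ 0.0026850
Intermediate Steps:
c(L) = -6 + 3*L*(-1 + L)*(2 + L) (c(L) = -6 + 3*((((L + 2)*(L - 1))*1)*L) = -6 + 3*((((2 + L)*(-1 + L))*1)*L) = -6 + 3*((((-1 + L)*(2 + L))*1)*L) = -6 + 3*(((-1 + L)*(2 + L))*L) = -6 + 3*(L*(-1 + L)*(2 + L)) = -6 + 3*L*(-1 + L)*(2 + L))
(-370*3)/c(-52) = (-370*3)/(-6 - 6*(-52) + 3*(-52)² + 3*(-52)³) = -1110/(-6 + 312 + 3*2704 + 3*(-140608)) = -1110/(-6 + 312 + 8112 - 421824) = -1110/(-413406) = -1110*(-1/413406) = 185/68901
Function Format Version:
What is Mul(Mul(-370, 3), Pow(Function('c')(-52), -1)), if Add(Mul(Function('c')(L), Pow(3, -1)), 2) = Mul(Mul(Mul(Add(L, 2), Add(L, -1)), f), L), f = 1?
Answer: Rational(185, 68901) ≈ 0.0026850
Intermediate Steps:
Function('c')(L) = Add(-6, Mul(3, L, Add(-1, L), Add(2, L))) (Function('c')(L) = Add(-6, Mul(3, Mul(Mul(Mul(Add(L, 2), Add(L, -1)), 1), L))) = Add(-6, Mul(3, Mul(Mul(Mul(Add(2, L), Add(-1, L)), 1), L))) = Add(-6, Mul(3, Mul(Mul(Mul(Add(-1, L), Add(2, L)), 1), L))) = Add(-6, Mul(3, Mul(Mul(Add(-1, L), Add(2, L)), L))) = Add(-6, Mul(3, Mul(L, Add(-1, L), Add(2, L)))) = Add(-6, Mul(3, L, Add(-1, L), Add(2, L))))
Mul(Mul(-370, 3), Pow(Function('c')(-52), -1)) = Mul(Mul(-370, 3), Pow(Add(-6, Mul(-6, -52), Mul(3, Pow(-52, 2)), Mul(3, Pow(-52, 3))), -1)) = Mul(-1110, Pow(Add(-6, 312, Mul(3, 2704), Mul(3, -140608)), -1)) = Mul(-1110, Pow(Add(-6, 312, 8112, -421824), -1)) = Mul(-1110, Pow(-413406, -1)) = Mul(-1110, Rational(-1, 413406)) = Rational(185, 68901)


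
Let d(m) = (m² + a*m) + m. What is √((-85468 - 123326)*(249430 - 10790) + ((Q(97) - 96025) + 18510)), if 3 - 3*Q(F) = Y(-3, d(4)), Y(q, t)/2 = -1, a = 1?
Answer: 2*I*√112110024765/3 ≈ 2.2322e+5*I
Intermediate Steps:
d(m) = m² + 2*m (d(m) = (m² + 1*m) + m = (m² + m) + m = (m + m²) + m = m² + 2*m)
Y(q, t) = -2 (Y(q, t) = 2*(-1) = -2)
Q(F) = 5/3 (Q(F) = 1 - ⅓*(-2) = 1 + ⅔ = 5/3)
√((-85468 - 123326)*(249430 - 10790) + ((Q(97) - 96025) + 18510)) = √((-85468 - 123326)*(249430 - 10790) + ((5/3 - 96025) + 18510)) = √(-208794*238640 + (-288070/3 + 18510)) = √(-49826600160 - 232540/3) = √(-149480033020/3) = 2*I*√112110024765/3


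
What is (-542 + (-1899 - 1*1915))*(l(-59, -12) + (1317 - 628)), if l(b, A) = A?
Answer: -2949012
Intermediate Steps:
(-542 + (-1899 - 1*1915))*(l(-59, -12) + (1317 - 628)) = (-542 + (-1899 - 1*1915))*(-12 + (1317 - 628)) = (-542 + (-1899 - 1915))*(-12 + 689) = (-542 - 3814)*677 = -4356*677 = -2949012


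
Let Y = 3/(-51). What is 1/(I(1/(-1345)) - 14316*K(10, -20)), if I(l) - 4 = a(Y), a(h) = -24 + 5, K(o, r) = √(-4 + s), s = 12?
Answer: 5/546527541 - 9544*√2/546527541 ≈ -2.4687e-5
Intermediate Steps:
Y = -1/17 (Y = 3*(-1/51) = -1/17 ≈ -0.058824)
K(o, r) = 2*√2 (K(o, r) = √(-4 + 12) = √8 = 2*√2)
a(h) = -19
I(l) = -15 (I(l) = 4 - 19 = -15)
1/(I(1/(-1345)) - 14316*K(10, -20)) = 1/(-15 - 28632*√2)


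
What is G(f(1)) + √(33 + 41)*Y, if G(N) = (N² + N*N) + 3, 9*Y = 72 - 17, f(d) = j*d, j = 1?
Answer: 5 + 55*√74/9 ≈ 57.570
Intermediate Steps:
f(d) = d (f(d) = 1*d = d)
Y = 55/9 (Y = (72 - 17)/9 = (⅑)*55 = 55/9 ≈ 6.1111)
G(N) = 3 + 2*N² (G(N) = (N² + N²) + 3 = 2*N² + 3 = 3 + 2*N²)
G(f(1)) + √(33 + 41)*Y = (3 + 2*1²) + √(33 + 41)*(55/9) = (3 + 2*1) + √74*(55/9) = (3 + 2) + 55*√74/9 = 5 + 55*√74/9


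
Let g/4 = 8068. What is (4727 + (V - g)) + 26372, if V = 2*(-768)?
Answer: -2709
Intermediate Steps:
g = 32272 (g = 4*8068 = 32272)
V = -1536
(4727 + (V - g)) + 26372 = (4727 + (-1536 - 1*32272)) + 26372 = (4727 + (-1536 - 32272)) + 26372 = (4727 - 33808) + 26372 = -29081 + 26372 = -2709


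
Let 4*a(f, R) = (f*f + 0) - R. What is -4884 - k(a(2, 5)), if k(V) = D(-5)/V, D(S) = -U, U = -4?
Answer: -4868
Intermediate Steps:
D(S) = 4 (D(S) = -1*(-4) = 4)
a(f, R) = -R/4 + f²/4 (a(f, R) = ((f*f + 0) - R)/4 = ((f² + 0) - R)/4 = (f² - R)/4 = -R/4 + f²/4)
k(V) = 4/V
-4884 - k(a(2, 5)) = -4884 - 4/(-¼*5 + (¼)*2²) = -4884 - 4/(-5/4 + (¼)*4) = -4884 - 4/(-5/4 + 1) = -4884 - 4/(-¼) = -4884 - 4*(-4) = -4884 - 1*(-16) = -4884 + 16 = -4868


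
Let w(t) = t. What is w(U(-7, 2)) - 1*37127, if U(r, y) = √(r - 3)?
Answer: -37127 + I*√10 ≈ -37127.0 + 3.1623*I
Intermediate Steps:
U(r, y) = √(-3 + r)
w(U(-7, 2)) - 1*37127 = √(-3 - 7) - 1*37127 = √(-10) - 37127 = I*√10 - 37127 = -37127 + I*√10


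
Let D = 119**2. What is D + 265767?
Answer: 279928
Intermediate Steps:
D = 14161
D + 265767 = 14161 + 265767 = 279928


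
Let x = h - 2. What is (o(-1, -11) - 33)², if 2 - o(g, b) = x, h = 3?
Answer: 1024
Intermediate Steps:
x = 1 (x = 3 - 2 = 1)
o(g, b) = 1 (o(g, b) = 2 - 1*1 = 2 - 1 = 1)
(o(-1, -11) - 33)² = (1 - 33)² = (-32)² = 1024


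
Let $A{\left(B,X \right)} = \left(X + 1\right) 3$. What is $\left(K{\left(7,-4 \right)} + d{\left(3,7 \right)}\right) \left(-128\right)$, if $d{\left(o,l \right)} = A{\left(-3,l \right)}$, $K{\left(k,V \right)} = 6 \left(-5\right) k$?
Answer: $23808$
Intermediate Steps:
$A{\left(B,X \right)} = 3 + 3 X$ ($A{\left(B,X \right)} = \left(1 + X\right) 3 = 3 + 3 X$)
$K{\left(k,V \right)} = - 30 k$
$d{\left(o,l \right)} = 3 + 3 l$
$\left(K{\left(7,-4 \right)} + d{\left(3,7 \right)}\right) \left(-128\right) = \left(\left(-30\right) 7 + \left(3 + 3 \cdot 7\right)\right) \left(-128\right) = \left(-210 + \left(3 + 21\right)\right) \left(-128\right) = \left(-210 + 24\right) \left(-128\right) = \left(-186\right) \left(-128\right) = 23808$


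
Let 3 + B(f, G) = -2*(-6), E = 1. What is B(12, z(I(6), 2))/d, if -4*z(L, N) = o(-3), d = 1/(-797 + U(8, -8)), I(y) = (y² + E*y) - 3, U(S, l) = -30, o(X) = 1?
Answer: -7443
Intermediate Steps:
I(y) = -3 + y + y² (I(y) = (y² + 1*y) - 3 = (y² + y) - 3 = (y + y²) - 3 = -3 + y + y²)
d = -1/827 (d = 1/(-797 - 30) = 1/(-827) = -1/827 ≈ -0.0012092)
z(L, N) = -¼ (z(L, N) = -¼*1 = -¼)
B(f, G) = 9 (B(f, G) = -3 - 2*(-6) = -3 + 12 = 9)
B(12, z(I(6), 2))/d = 9/(-1/827) = 9*(-827) = -7443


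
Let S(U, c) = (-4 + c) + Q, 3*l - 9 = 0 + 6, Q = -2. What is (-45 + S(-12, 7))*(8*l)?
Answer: -1760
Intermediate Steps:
l = 5 (l = 3 + (0 + 6)/3 = 3 + (1/3)*6 = 3 + 2 = 5)
S(U, c) = -6 + c (S(U, c) = (-4 + c) - 2 = -6 + c)
(-45 + S(-12, 7))*(8*l) = (-45 + (-6 + 7))*(8*5) = (-45 + 1)*40 = -44*40 = -1760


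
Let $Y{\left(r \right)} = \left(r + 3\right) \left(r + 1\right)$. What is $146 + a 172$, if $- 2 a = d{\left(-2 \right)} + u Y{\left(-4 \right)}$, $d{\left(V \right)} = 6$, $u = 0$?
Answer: $-370$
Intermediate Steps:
$Y{\left(r \right)} = \left(1 + r\right) \left(3 + r\right)$ ($Y{\left(r \right)} = \left(3 + r\right) \left(1 + r\right) = \left(1 + r\right) \left(3 + r\right)$)
$a = -3$ ($a = - \frac{6 + 0 \left(3 + \left(-4\right)^{2} + 4 \left(-4\right)\right)}{2} = - \frac{6 + 0 \left(3 + 16 - 16\right)}{2} = - \frac{6 + 0 \cdot 3}{2} = - \frac{6 + 0}{2} = \left(- \frac{1}{2}\right) 6 = -3$)
$146 + a 172 = 146 - 516 = -370$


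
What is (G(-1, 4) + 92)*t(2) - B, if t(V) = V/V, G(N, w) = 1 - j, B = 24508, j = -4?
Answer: -24411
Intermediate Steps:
G(N, w) = 5 (G(N, w) = 1 - 1*(-4) = 1 + 4 = 5)
t(V) = 1
(G(-1, 4) + 92)*t(2) - B = (5 + 92)*1 - 1*24508 = 97*1 - 24508 = 97 - 24508 = -24411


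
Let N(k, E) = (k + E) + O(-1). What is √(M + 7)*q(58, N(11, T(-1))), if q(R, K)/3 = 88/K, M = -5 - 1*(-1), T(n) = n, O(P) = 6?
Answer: 33*√3/2 ≈ 28.579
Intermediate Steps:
N(k, E) = 6 + E + k (N(k, E) = (k + E) + 6 = (E + k) + 6 = 6 + E + k)
M = -4 (M = -5 + 1 = -4)
q(R, K) = 264/K (q(R, K) = 3*(88/K) = 264/K)
√(M + 7)*q(58, N(11, T(-1))) = √(-4 + 7)*(264/(6 - 1 + 11)) = √3*(264/16) = √3*(264*(1/16)) = √3*(33/2) = 33*√3/2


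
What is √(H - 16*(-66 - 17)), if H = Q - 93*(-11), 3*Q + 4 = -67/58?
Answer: 5*√2845074/174 ≈ 48.469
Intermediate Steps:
Q = -299/174 (Q = -4/3 + (-67/58)/3 = -4/3 + (-67*1/58)/3 = -4/3 + (⅓)*(-67/58) = -4/3 - 67/174 = -299/174 ≈ -1.7184)
H = 177703/174 (H = -299/174 - 93*(-11) = -299/174 + 1023 = 177703/174 ≈ 1021.3)
√(H - 16*(-66 - 17)) = √(177703/174 - 16*(-66 - 17)) = √(177703/174 - 16*(-83)) = √(177703/174 + 1328) = √(408775/174) = 5*√2845074/174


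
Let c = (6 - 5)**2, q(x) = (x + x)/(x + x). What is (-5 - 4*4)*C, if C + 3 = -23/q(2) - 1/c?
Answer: 567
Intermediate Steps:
q(x) = 1 (q(x) = (2*x)/((2*x)) = (2*x)*(1/(2*x)) = 1)
c = 1 (c = 1**2 = 1)
C = -27 (C = -3 + (-23/1 - 1/1) = -3 + (-23*1 - 1*1) = -3 + (-23 - 1) = -3 - 24 = -27)
(-5 - 4*4)*C = (-5 - 4*4)*(-27) = (-5 - 16)*(-27) = -21*(-27) = 567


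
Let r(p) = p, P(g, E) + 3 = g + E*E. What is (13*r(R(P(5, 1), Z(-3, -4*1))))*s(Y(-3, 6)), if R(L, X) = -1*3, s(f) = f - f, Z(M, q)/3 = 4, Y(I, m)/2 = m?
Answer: 0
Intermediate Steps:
Y(I, m) = 2*m
P(g, E) = -3 + g + E² (P(g, E) = -3 + (g + E*E) = -3 + (g + E²) = -3 + g + E²)
Z(M, q) = 12 (Z(M, q) = 3*4 = 12)
s(f) = 0
R(L, X) = -3
(13*r(R(P(5, 1), Z(-3, -4*1))))*s(Y(-3, 6)) = (13*(-3))*0 = -39*0 = 0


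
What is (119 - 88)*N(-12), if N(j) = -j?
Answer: 372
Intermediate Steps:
(119 - 88)*N(-12) = (119 - 88)*(-1*(-12)) = 31*12 = 372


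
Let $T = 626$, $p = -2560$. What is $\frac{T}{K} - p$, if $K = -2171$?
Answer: $\frac{5557134}{2171} \approx 2559.7$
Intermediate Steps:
$\frac{T}{K} - p = \frac{626}{-2171} - -2560 = 626 \left(- \frac{1}{2171}\right) + 2560 = - \frac{626}{2171} + 2560 = \frac{5557134}{2171}$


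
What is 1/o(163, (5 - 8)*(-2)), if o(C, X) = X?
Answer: 1/6 ≈ 0.16667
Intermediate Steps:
1/o(163, (5 - 8)*(-2)) = 1/((5 - 8)*(-2)) = 1/(-3*(-2)) = 1/6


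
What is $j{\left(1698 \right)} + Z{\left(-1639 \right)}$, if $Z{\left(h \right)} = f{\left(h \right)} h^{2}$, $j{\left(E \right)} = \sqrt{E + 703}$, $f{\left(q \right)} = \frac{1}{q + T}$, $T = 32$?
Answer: $- \frac{2607578}{1607} \approx -1622.6$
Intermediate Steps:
$f{\left(q \right)} = \frac{1}{32 + q}$ ($f{\left(q \right)} = \frac{1}{q + 32} = \frac{1}{32 + q}$)
$j{\left(E \right)} = \sqrt{703 + E}$
$Z{\left(h \right)} = \frac{h^{2}}{32 + h}$
$j{\left(1698 \right)} + Z{\left(-1639 \right)} = \sqrt{703 + 1698} + \frac{\left(-1639\right)^{2}}{32 - 1639} = \sqrt{2401} + \frac{2686321}{-1607} = 49 + 2686321 \left(- \frac{1}{1607}\right) = 49 - \frac{2686321}{1607} = - \frac{2607578}{1607}$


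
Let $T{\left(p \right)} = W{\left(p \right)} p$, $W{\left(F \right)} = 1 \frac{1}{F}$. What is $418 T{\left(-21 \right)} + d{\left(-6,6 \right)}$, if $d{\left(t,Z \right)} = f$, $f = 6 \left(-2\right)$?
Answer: $406$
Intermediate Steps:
$W{\left(F \right)} = \frac{1}{F}$
$f = -12$
$d{\left(t,Z \right)} = -12$
$T{\left(p \right)} = 1$ ($T{\left(p \right)} = \frac{p}{p} = 1$)
$418 T{\left(-21 \right)} + d{\left(-6,6 \right)} = 418 \cdot 1 - 12 = 418 - 12 = 406$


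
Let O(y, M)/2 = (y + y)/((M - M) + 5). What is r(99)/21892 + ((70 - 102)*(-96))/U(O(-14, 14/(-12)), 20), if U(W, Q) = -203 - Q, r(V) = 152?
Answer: -16804582/1220479 ≈ -13.769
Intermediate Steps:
O(y, M) = 4*y/5 (O(y, M) = 2*((y + y)/((M - M) + 5)) = 2*((2*y)/(0 + 5)) = 2*((2*y)/5) = 2*((2*y)*(1/5)) = 2*(2*y/5) = 4*y/5)
r(99)/21892 + ((70 - 102)*(-96))/U(O(-14, 14/(-12)), 20) = 152/21892 + ((70 - 102)*(-96))/(-203 - 1*20) = 152*(1/21892) + (-32*(-96))/(-203 - 20) = 38/5473 + 3072/(-223) = 38/5473 + 3072*(-1/223) = 38/5473 - 3072/223 = -16804582/1220479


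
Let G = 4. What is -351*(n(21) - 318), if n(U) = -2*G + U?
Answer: 107055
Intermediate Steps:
n(U) = -8 + U (n(U) = -2*4 + U = -8 + U)
-351*(n(21) - 318) = -351*((-8 + 21) - 318) = -351*(13 - 318) = -351*(-305) = 107055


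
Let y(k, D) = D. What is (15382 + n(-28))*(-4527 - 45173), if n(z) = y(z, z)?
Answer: -763093800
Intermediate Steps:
n(z) = z
(15382 + n(-28))*(-4527 - 45173) = (15382 - 28)*(-4527 - 45173) = 15354*(-49700) = -763093800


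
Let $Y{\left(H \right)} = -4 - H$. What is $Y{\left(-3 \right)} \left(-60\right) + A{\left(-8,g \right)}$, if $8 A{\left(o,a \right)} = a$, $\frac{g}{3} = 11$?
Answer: $\frac{513}{8} \approx 64.125$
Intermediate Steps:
$g = 33$ ($g = 3 \cdot 11 = 33$)
$A{\left(o,a \right)} = \frac{a}{8}$
$Y{\left(-3 \right)} \left(-60\right) + A{\left(-8,g \right)} = \left(-4 - -3\right) \left(-60\right) + \frac{1}{8} \cdot 33 = \left(-4 + 3\right) \left(-60\right) + \frac{33}{8} = \left(-1\right) \left(-60\right) + \frac{33}{8} = 60 + \frac{33}{8} = \frac{513}{8}$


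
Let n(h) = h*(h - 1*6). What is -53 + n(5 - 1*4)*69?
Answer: -398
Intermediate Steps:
n(h) = h*(-6 + h) (n(h) = h*(h - 6) = h*(-6 + h))
-53 + n(5 - 1*4)*69 = -53 + ((5 - 1*4)*(-6 + (5 - 1*4)))*69 = -53 + ((5 - 4)*(-6 + (5 - 4)))*69 = -53 + (1*(-6 + 1))*69 = -53 + (1*(-5))*69 = -53 - 5*69 = -53 - 345 = -398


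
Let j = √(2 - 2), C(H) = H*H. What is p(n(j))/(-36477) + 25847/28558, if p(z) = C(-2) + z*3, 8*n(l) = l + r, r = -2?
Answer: 1885456411/2083420332 ≈ 0.90498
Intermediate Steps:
C(H) = H²
j = 0 (j = √0 = 0)
n(l) = -¼ + l/8 (n(l) = (l - 2)/8 = (-2 + l)/8 = -¼ + l/8)
p(z) = 4 + 3*z (p(z) = (-2)² + z*3 = 4 + 3*z)
p(n(j))/(-36477) + 25847/28558 = (4 + 3*(-¼ + (⅛)*0))/(-36477) + 25847/28558 = (4 + 3*(-¼ + 0))*(-1/36477) + 25847*(1/28558) = (4 + 3*(-¼))*(-1/36477) + 25847/28558 = (4 - ¾)*(-1/36477) + 25847/28558 = (13/4)*(-1/36477) + 25847/28558 = -13/145908 + 25847/28558 = 1885456411/2083420332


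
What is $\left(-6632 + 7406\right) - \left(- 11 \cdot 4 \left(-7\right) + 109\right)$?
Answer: $357$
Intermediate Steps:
$\left(-6632 + 7406\right) - \left(- 11 \cdot 4 \left(-7\right) + 109\right) = 774 - \left(\left(-11\right) \left(-28\right) + 109\right) = 774 - \left(308 + 109\right) = 774 - 417 = 357$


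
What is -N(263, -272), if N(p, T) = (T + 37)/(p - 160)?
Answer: 235/103 ≈ 2.2816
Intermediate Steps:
N(p, T) = (37 + T)/(-160 + p)
-N(263, -272) = -(37 - 272)/(-160 + 263) = -(-235)/103 = -1*(-235/103) = 235/103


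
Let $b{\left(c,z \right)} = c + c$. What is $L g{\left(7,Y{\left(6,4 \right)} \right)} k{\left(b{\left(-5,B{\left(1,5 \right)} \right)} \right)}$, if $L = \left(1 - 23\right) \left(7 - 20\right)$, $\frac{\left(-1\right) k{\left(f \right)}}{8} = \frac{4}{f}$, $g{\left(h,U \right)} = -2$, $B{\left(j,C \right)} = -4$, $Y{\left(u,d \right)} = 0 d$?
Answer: $- \frac{9152}{5} \approx -1830.4$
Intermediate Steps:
$Y{\left(u,d \right)} = 0$
$b{\left(c,z \right)} = 2 c$
$k{\left(f \right)} = - \frac{32}{f}$ ($k{\left(f \right)} = - 8 \frac{4}{f} = - \frac{32}{f}$)
$L = 286$ ($L = \left(-22\right) \left(-13\right) = 286$)
$L g{\left(7,Y{\left(6,4 \right)} \right)} k{\left(b{\left(-5,B{\left(1,5 \right)} \right)} \right)} = 286 \left(-2\right) \left(- \frac{32}{2 \left(-5\right)}\right) = - 572 \left(- \frac{32}{-10}\right) = - 572 \left(\left(-32\right) \left(- \frac{1}{10}\right)\right) = \left(-572\right) \frac{16}{5} = - \frac{9152}{5}$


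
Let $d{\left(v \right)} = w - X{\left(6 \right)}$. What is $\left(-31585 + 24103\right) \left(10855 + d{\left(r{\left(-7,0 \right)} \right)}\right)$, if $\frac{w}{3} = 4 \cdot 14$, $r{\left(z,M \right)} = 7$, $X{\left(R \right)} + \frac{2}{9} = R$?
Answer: $- \frac{247292570}{3} \approx -8.2431 \cdot 10^{7}$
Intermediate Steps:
$X{\left(R \right)} = - \frac{2}{9} + R$
$w = 168$ ($w = 3 \cdot 4 \cdot 14 = 3 \cdot 56 = 168$)
$d{\left(v \right)} = \frac{1460}{9}$ ($d{\left(v \right)} = 168 - \left(- \frac{2}{9} + 6\right) = 168 - \frac{52}{9} = \frac{1460}{9}$)
$\left(-31585 + 24103\right) \left(10855 + d{\left(r{\left(-7,0 \right)} \right)}\right) = \left(-31585 + 24103\right) \left(10855 + \frac{1460}{9}\right) = \left(-7482\right) \frac{99155}{9} = - \frac{247292570}{3}$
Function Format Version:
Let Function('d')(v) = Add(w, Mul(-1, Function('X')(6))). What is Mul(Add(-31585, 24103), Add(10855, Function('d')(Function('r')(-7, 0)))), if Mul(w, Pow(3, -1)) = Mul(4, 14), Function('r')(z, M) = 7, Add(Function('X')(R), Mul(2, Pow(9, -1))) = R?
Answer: Rational(-247292570, 3) ≈ -8.2431e+7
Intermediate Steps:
Function('X')(R) = Add(Rational(-2, 9), R)
w = 168 (w = Mul(3, Mul(4, 14)) = Mul(3, 56) = 168)
Function('d')(v) = Rational(1460, 9) (Function('d')(v) = Add(168, Mul(-1, Add(Rational(-2, 9), 6))) = Add(168, Mul(-1, Rational(52, 9))) = Add(168, Rational(-52, 9)) = Rational(1460, 9))
Mul(Add(-31585, 24103), Add(10855, Function('d')(Function('r')(-7, 0)))) = Mul(Add(-31585, 24103), Add(10855, Rational(1460, 9))) = Mul(-7482, Rational(99155, 9)) = Rational(-247292570, 3)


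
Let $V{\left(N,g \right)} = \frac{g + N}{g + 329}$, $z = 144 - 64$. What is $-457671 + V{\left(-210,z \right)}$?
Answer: $- \frac{187187569}{409} \approx -4.5767 \cdot 10^{5}$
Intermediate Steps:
$z = 80$ ($z = 144 - 64 = 80$)
$V{\left(N,g \right)} = \frac{N + g}{329 + g}$
$-457671 + V{\left(-210,z \right)} = -457671 + \frac{-210 + 80}{329 + 80} = -457671 + \frac{1}{409} \left(-130\right) = -457671 - \frac{130}{409} = - \frac{187187569}{409}$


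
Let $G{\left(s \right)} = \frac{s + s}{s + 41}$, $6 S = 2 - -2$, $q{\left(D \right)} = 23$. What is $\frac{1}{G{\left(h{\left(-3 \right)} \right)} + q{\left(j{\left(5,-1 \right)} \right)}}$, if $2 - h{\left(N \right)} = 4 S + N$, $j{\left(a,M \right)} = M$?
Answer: $\frac{65}{1502} \approx 0.043276$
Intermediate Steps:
$S = \frac{2}{3}$ ($S = \frac{2 - -2}{6} = \frac{2 + 2}{6} = \frac{1}{6} \cdot 4 = \frac{2}{3} \approx 0.66667$)
$h{\left(N \right)} = - \frac{2}{3} - N$ ($h{\left(N \right)} = 2 - \left(4 \cdot \frac{2}{3} + N\right) = 2 - \left(\frac{8}{3} + N\right) = - \frac{2}{3} - N$)
$G{\left(s \right)} = \frac{2 s}{41 + s}$
$\frac{1}{G{\left(h{\left(-3 \right)} \right)} + q{\left(j{\left(5,-1 \right)} \right)}} = \frac{1}{\frac{2 \left(- \frac{2}{3} - -3\right)}{41 - - \frac{7}{3}} + 23} = \frac{1}{\frac{2 \left(- \frac{2}{3} + 3\right)}{41 + \left(- \frac{2}{3} + 3\right)} + 23} = \frac{1}{2 \cdot \frac{7}{3} \frac{1}{41 + \frac{7}{3}} + 23} = \frac{1}{2 \cdot \frac{7}{3} \frac{1}{\frac{130}{3}} + 23} = \frac{1}{2 \cdot \frac{7}{3} \cdot \frac{3}{130} + 23} = \frac{1}{\frac{7}{65} + 23} = \frac{1}{\frac{1502}{65}} = \frac{65}{1502}$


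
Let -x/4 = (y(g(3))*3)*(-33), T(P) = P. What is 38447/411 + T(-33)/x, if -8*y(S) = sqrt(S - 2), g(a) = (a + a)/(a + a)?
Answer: 38447/411 - 2*I/3 ≈ 93.545 - 0.66667*I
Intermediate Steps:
g(a) = 1 (g(a) = (2*a)/((2*a)) = (2*a)*(1/(2*a)) = 1)
y(S) = -sqrt(-2 + S)/8 (y(S) = -sqrt(S - 2)/8 = -sqrt(-2 + S)/8)
x = -99*I/2 (x = -4*-sqrt(-2 + 1)/8*3*(-33) = -4*-I/8*3*(-33) = -4*(-3*I/8)*(-33) = -99*I/2 ≈ -49.5*I)
38447/411 + T(-33)/x = 38447/411 - 33*2*I/99 = 38447*(1/411) - 2*I/3 = 38447/411 - 2*I/3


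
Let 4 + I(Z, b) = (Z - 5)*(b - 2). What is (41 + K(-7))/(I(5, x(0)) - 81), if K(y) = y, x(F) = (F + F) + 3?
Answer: -2/5 ≈ -0.40000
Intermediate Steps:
x(F) = 3 + 2*F (x(F) = 2*F + 3 = 3 + 2*F)
I(Z, b) = -4 + (-5 + Z)*(-2 + b) (I(Z, b) = -4 + (Z - 5)*(b - 2) = -4 + (-5 + Z)*(-2 + b))
(41 + K(-7))/(I(5, x(0)) - 81) = (41 - 7)/((6 - 5*(3 + 2*0) - 2*5 + 5*(3 + 2*0)) - 81) = 34/((6 - 5*(3 + 0) - 10 + 5*(3 + 0)) - 81) = 34/((6 - 5*3 - 10 + 5*3) - 81) = 34/((6 - 15 - 10 + 15) - 81) = 34/(-4 - 81) = 34/(-85) = -1/85*34 = -2/5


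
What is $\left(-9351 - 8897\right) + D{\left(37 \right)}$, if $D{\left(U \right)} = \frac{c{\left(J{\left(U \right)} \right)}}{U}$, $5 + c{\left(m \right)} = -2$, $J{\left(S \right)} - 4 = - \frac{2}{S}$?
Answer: $- \frac{675183}{37} \approx -18248.0$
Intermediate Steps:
$J{\left(S \right)} = 4 - \frac{2}{S}$
$c{\left(m \right)} = -7$ ($c{\left(m \right)} = -5 - 2 = -7$)
$D{\left(U \right)} = - \frac{7}{U}$
$\left(-9351 - 8897\right) + D{\left(37 \right)} = \left(-9351 - 8897\right) - \frac{7}{37} = -18248 - \frac{7}{37} = - \frac{675183}{37}$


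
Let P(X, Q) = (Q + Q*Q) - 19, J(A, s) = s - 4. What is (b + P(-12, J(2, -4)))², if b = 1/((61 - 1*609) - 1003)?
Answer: 3293152996/2405601 ≈ 1369.0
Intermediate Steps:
J(A, s) = -4 + s
P(X, Q) = -19 + Q + Q² (P(X, Q) = (Q + Q²) - 19 = -19 + Q + Q²)
b = -1/1551 (b = 1/((61 - 609) - 1003) = 1/(-548 - 1003) = 1/(-1551) = -1/1551 ≈ -0.00064475)
(b + P(-12, J(2, -4)))² = (-1/1551 + (-19 + (-4 - 4) + (-4 - 4)²))² = (-1/1551 + (-19 - 8 + (-8)²))² = (-1/1551 + (-19 - 8 + 64))² = (-1/1551 + 37)² = (57386/1551)² = 3293152996/2405601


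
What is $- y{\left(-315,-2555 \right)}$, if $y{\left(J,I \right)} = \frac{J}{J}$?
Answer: $-1$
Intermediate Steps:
$y{\left(J,I \right)} = 1$
$- y{\left(-315,-2555 \right)} = \left(-1\right) 1 = -1$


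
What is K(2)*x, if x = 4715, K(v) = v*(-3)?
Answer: -28290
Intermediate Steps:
K(v) = -3*v
K(2)*x = -3*2*4715 = -6*4715 = -28290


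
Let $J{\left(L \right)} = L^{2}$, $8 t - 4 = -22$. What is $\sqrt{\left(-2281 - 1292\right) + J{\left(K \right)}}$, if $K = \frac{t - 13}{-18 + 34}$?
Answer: $\frac{i \sqrt{14631287}}{64} \approx 59.767 i$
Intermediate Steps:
$t = - \frac{9}{4}$ ($t = \frac{1}{2} + \frac{1}{8} \left(-22\right) = \frac{1}{2} - \frac{11}{4} = - \frac{9}{4} \approx -2.25$)
$K = - \frac{61}{64}$ ($K = \frac{- \frac{9}{4} - 13}{-18 + 34} = - \frac{61}{4 \cdot 16} = \left(- \frac{61}{4}\right) \frac{1}{16} = - \frac{61}{64} \approx -0.95313$)
$\sqrt{\left(-2281 - 1292\right) + J{\left(K \right)}} = \sqrt{\left(-2281 - 1292\right) + \left(- \frac{61}{64}\right)^{2}} = \sqrt{-3573 + \frac{3721}{4096}} = \sqrt{- \frac{14631287}{4096}} = \frac{i \sqrt{14631287}}{64}$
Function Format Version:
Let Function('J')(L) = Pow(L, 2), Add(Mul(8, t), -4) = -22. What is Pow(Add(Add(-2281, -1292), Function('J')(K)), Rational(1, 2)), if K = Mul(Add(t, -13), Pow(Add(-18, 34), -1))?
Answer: Mul(Rational(1, 64), I, Pow(14631287, Rational(1, 2))) ≈ Mul(59.767, I)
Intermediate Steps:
t = Rational(-9, 4) (t = Add(Rational(1, 2), Mul(Rational(1, 8), -22)) = Add(Rational(1, 2), Rational(-11, 4)) = Rational(-9, 4) ≈ -2.2500)
K = Rational(-61, 64) (K = Mul(Add(Rational(-9, 4), -13), Pow(Add(-18, 34), -1)) = Mul(Rational(-61, 4), Pow(16, -1)) = Mul(Rational(-61, 4), Rational(1, 16)) = Rational(-61, 64) ≈ -0.95313)
Pow(Add(Add(-2281, -1292), Function('J')(K)), Rational(1, 2)) = Pow(Add(Add(-2281, -1292), Pow(Rational(-61, 64), 2)), Rational(1, 2)) = Pow(Add(-3573, Rational(3721, 4096)), Rational(1, 2)) = Pow(Rational(-14631287, 4096), Rational(1, 2)) = Mul(Rational(1, 64), I, Pow(14631287, Rational(1, 2)))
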